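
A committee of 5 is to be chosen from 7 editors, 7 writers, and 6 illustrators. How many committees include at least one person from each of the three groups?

10976

With no constraint there are C(20,5) = 15504 possible selections.
Subtract selections that omit an entire group: no editors → C(13,5) = 1287; no writers → C(13,5) = 1287; no illustrators → C(14,5) = 2002.
Add back selections omitting two groups (i.e. drawn from a single group): C(7,5) + C(7,5) + C(6,5) = 48.
By inclusion–exclusion: 15504 − 4576 + 48 = 10976.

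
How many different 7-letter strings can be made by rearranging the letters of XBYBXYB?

Letter multiplicities in XBYBXYB: B×3, X×2, Y×2.
So there are 7! / (3!·2!·2!) = 210 distinguishable arrangements.

210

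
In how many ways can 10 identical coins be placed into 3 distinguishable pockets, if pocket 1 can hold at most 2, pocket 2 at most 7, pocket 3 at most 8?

21

Without the upper bounds there are C(12,2) = 66 ways to split 10 among 3 pockets.
Subtract solutions that violate a single cap (substitute x_i' = x_i − (cap_i+1)): x_1 ≥ 3 gives C(9,2) = 36; x_2 ≥ 8 gives C(4,2) = 6; x_3 ≥ 9 gives C(3,2) = 3. Together 45.
No two caps can be exceeded simultaneously, so the pair terms are all 0.
By inclusion–exclusion the count is 66 − 45 + 0 = 21.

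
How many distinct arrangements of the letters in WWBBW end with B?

With the last slot taken by B, it remains to arrange the other 4 letters (WWBW).
Those 4 letters have W appearing 3 times, giving (4)!/(3!) = 4.

4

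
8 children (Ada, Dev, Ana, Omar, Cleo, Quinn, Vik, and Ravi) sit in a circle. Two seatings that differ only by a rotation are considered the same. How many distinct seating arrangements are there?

Around a circle, 8 distinct people have 8!/8 = (7)! = 5040 rotationally distinct seatings.

5040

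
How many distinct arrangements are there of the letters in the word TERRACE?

1260

The 7 letters of TERRACE have repeats: E appearing twice and R appearing twice.
So there are 7! / (2!·2!) = 1260 distinguishable arrangements.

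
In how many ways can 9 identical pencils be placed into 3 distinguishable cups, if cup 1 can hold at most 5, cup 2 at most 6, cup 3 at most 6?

By stars and bars, unrestricted non-negative solutions to x_1+…+x_3 = 9 number C(9+2,2) = 55.
Subtract solutions that violate a single cap (substitute x_i' = x_i − (cap_i+1)): x_1 ≥ 6 gives C(5,2) = 10; x_2 ≥ 7 gives C(4,2) = 6; x_3 ≥ 7 gives C(4,2) = 6. Together 22.
No two caps can be exceeded simultaneously, so the pair terms are all 0.
By inclusion–exclusion the count is 55 − 22 + 0 = 33.

33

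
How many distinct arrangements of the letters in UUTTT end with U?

4

With the last slot taken by U, it remains to arrange the other 4 letters (UTTT).
Those 4 letters have T appearing 3 times, giving (4)!/(3!) = 4.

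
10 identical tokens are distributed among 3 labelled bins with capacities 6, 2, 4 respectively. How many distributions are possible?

Ignoring the caps, the number of non-negative solutions to x_1+…+x_3 = 10 is C(12,2) = 66.
Subtract solutions that violate a single cap (substitute x_i' = x_i − (cap_i+1)): x_1 ≥ 7 gives C(5,2) = 10; x_2 ≥ 3 gives C(9,2) = 36; x_3 ≥ 5 gives C(7,2) = 21. Together 67.
Add back pairs where two caps are both exceeded: 1 + 0 + 6 = 7.
By inclusion–exclusion the count is 66 − 67 + 7 = 6.

6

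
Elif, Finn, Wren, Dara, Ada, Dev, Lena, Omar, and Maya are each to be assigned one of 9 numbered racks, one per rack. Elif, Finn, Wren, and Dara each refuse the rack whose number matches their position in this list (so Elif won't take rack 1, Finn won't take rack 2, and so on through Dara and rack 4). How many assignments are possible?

229080

Let Aᵢ (for 1 ≤ i ≤ 4) be the placements that put person i in their forbidden rack. Any j of these fix j positions, leaving (9−j)! ways to fill the rest, and there are C(4,j) ways to pick which j.
By inclusion–exclusion, the number of valid placements is Σ_{j=0}^{4} (−1)^j C(4,j)·(9−j)!.
Computing: 362880 − 161280 + 30240 − 2880 + 120 = 229080.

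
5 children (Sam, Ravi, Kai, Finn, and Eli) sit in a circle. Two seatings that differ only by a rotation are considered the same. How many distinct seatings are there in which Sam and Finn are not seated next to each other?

All circular seatings of 5 people number (4)! = 24.
Those with Sam next to Finn: fuse the pair into one unit and seat 4 units around a circle — 2·(3)! = 12.
Subtracting, 24 − 12 = 12.

12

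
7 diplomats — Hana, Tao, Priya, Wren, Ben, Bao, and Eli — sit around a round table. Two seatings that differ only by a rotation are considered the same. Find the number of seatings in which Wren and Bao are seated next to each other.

240

Treat {Wren, Bao} as one unit (2 internal orders) and seat the resulting 6 units around the table: (5)! circular arrangements.
So 2 × (5)! = 2 × 120 = 240.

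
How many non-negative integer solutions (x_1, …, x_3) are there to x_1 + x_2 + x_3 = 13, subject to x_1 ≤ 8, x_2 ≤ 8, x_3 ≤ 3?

22

Without the upper bounds there are C(15,2) = 105 ways to split 13 among 3 variables.
Subtract solutions that violate a single cap (substitute x_i' = x_i − (cap_i+1)): x_1 ≥ 9 gives C(6,2) = 15; x_2 ≥ 9 gives C(6,2) = 15; x_3 ≥ 4 gives C(11,2) = 55. Together 85.
Add back pairs where two caps are both exceeded: 0 + 1 + 1 = 2.
By inclusion–exclusion the count is 105 − 85 + 2 = 22.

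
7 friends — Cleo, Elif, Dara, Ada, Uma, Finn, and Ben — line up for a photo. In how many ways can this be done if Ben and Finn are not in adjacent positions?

Of the 7! = 5040 arrangements, those with Ben and Finn adjacent number 2 × 6! = 1440 (treat the pair as a block with 2 internal orders).
So 5040 − 1440 = 3600 arrangements keep them apart.

3600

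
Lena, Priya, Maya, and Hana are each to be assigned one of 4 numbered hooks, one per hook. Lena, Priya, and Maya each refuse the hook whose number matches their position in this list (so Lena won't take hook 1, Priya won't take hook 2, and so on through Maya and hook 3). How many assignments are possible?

Let Aᵢ (for i ∈ {1, 2, 3}) be the placements that put person i in their forbidden hook. Any j of these fix j positions, leaving (4−j)! ways to fill the rest, and there are C(3,j) ways to pick which j.
By inclusion–exclusion, the number of valid placements is Σ_{j=0}^{3} (−1)^j C(3,j)·(4−j)!.
Computing: 24 − 18 + 6 − 1 = 11.

11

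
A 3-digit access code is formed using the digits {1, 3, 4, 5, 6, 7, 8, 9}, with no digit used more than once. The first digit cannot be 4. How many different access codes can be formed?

The first digit has 8−1 = 7 choices (anything except 4).
The remaining 2 digits are filled from the other 7 symbols without repetition: 7 × 6 = 42.
Total: 7 × 42 = 294.

294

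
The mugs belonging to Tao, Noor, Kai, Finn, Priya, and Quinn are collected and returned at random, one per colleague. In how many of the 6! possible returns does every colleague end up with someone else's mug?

265

This is the derangement count D_6: permutations of 6 items with no fixed point.
By inclusion–exclusion this is Σ_{j=0}^{6} (−1)^j C(6,j)·(6−j)!.
Computing: 720 − 720 + 360 − 120 + 30 − 6 + 1 = 265.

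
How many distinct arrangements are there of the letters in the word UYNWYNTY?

Letter multiplicities in UYNWYNTY: N×2, T×1, U×1, W×1, Y×3.
Dividing 8! = 40320 by 3!·2! = 12 for the repeated letters gives 3360.

3360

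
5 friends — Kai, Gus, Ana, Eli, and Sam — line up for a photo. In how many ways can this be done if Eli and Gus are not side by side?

72

Of the 5! = 120 arrangements, those with Eli and Gus adjacent number 2 × 4! = 48 (treat the pair as a block with 2 internal orders).
Complementary counting: 120 − 48 = 72.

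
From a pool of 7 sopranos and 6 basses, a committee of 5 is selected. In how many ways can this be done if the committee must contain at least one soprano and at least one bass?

1260

Total 5-person selections from all 13: C(13,5) = 1287.
Selections missing a whole group: no sopranos → C(6,5) = 6; no basses → C(7,5) = 21.
Both groups omitted at once is impossible, so 1287 − 27 = 1260.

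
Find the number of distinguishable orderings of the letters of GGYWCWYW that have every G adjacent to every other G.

420

Treat the 2 copies of G as a single block. The multiset to arrange is then {GG, C, W, W, W, Y, Y}, 7 items in all.
That gives (7)!/(3!·2!) = 420 arrangements.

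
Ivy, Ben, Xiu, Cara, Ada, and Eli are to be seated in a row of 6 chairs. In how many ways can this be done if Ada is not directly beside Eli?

480

There are 6! = 720 arrangements in all. If Ada and Eli are adjacent, merging them into one block gives 2·(5)! = 240 arrangements.
So 720 − 240 = 480 arrangements keep them apart.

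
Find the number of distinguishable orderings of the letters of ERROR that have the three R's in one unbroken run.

6

Treat the 3 copies of R as a single block. The multiset to arrange is then {RRR, E, O}, 3 items in all.
All 3 items are distinct, so there are (3)! = 6 arrangements.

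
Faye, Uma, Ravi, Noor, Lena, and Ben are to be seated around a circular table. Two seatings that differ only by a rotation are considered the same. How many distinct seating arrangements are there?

120

Seat Faye anywhere (absorbing the rotational symmetry), then permute the other 5: (5)! = 120.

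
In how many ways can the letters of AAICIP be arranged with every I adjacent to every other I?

Treat the 2 copies of I as a single block. The multiset to arrange is then {II, A, A, C, P}, 5 items in all.
That gives (5)!/(2!) = 60 arrangements.

60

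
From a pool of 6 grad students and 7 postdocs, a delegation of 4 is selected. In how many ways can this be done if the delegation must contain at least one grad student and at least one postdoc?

With no constraint there are C(13,4) = 715 possible selections.
Selections missing a whole group: no grad students → C(7,4) = 35; no postdocs → C(6,4) = 15.
Both groups omitted at once is impossible, so 715 − 50 = 665.

665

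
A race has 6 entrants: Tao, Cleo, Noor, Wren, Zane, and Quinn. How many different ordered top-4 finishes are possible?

360

This is an ordered selection of 4 from 6: P(6,4).
That gives 6 × 5 × 4 × 3 = 360.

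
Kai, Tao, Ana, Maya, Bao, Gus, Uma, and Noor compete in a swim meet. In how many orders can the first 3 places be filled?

There are 8 choices for 1st place, 7 for 2nd, and 6 for 3rd.
That gives 8 × 7 × 6 = 336.

336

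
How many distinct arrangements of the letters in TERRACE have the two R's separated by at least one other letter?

Total arrangements of TERRACE: 7!/(2!·2!) = 1260.
If the two R's are adjacent, glue them into one block, leaving 6 items to arrange: (6)!/(2!) = 360 ways.
Subtracting, 1260 − 360 = 900 arrangements keep the R's apart.

900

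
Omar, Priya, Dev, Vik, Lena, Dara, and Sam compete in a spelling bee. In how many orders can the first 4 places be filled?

840

There are 7 choices for 1st place, 6 for 2nd, and so on down to 4 for position 4.
That gives 7 × 6 × 5 × 4 = 840.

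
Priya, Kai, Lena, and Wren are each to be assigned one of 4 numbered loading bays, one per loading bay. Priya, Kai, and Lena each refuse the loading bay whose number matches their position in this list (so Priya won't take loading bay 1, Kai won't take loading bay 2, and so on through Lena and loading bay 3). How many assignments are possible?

11

Let Aᵢ (for i ∈ {1, 2, 3}) be the placements that put person i in their forbidden loading bay. Any j of these fix j positions, leaving (4−j)! ways to fill the rest, and there are C(3,j) ways to pick which j.
By inclusion–exclusion, the number of valid placements is Σ_{j=0}^{3} (−1)^j C(3,j)·(4−j)!.
Computing: 24 − 18 + 6 − 1 = 11.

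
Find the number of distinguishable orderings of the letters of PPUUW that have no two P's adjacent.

There are 5!/(2!·2!) = 30 arrangements of PPUUW in total.
If the two P's are adjacent, glue them into one block, leaving 4 items to arrange: (4)!/(2!) = 12 ways.
Subtracting, 30 − 12 = 18 arrangements keep the P's apart.

18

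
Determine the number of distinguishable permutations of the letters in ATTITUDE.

6720

The 8 letters of ATTITUDE have repeats: T appearing 3 times.
Dividing 8! = 40320 by 3! = 6 for the repeated letters gives 6720.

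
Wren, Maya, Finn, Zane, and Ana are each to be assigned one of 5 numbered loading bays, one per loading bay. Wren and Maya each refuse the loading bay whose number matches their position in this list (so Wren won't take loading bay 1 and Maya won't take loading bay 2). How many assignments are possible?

78

Let Aᵢ (for i ∈ {1, 2}) be the placements that put person i in their forbidden loading bay. Any j of these fix j positions, leaving (5−j)! ways to fill the rest, and there are C(2,j) ways to pick which j.
By inclusion–exclusion, the number of valid placements is Σ_{j=0}^{2} (−1)^j C(2,j)·(5−j)!.
Computing: 120 − 48 + 6 = 78.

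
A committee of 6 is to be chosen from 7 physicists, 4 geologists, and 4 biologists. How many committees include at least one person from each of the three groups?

4060

Total 6-person selections from all 15: C(15,6) = 5005.
Selections missing a whole group: no physicists → C(8,6) = 28; no geologists → C(11,6) = 462; no biologists → C(11,6) = 462.
Add back selections omitting two groups (i.e. drawn from a single group): C(7,6) + C(4,6) + C(4,6) = 7.
By inclusion–exclusion: 5005 − 952 + 7 = 4060.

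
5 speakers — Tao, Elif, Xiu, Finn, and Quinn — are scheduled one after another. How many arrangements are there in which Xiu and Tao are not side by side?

72

There are 5! = 120 arrangements in all. If Xiu and Tao are adjacent, merging them into one block gives 2·(4)! = 48 arrangements.
So 120 − 48 = 72 arrangements keep them apart.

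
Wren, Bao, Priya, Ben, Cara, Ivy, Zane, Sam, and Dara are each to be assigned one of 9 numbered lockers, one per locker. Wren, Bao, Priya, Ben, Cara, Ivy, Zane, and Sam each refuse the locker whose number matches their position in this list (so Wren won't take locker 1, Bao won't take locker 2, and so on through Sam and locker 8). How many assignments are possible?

Let Aᵢ (for 1 ≤ i ≤ 8) be the placements that put person i in their forbidden locker. Any j of these fix j positions, leaving (9−j)! ways to fill the rest, and there are C(8,j) ways to pick which j.
By inclusion–exclusion, the number of valid placements is Σ_{j=0}^{8} (−1)^j C(8,j)·(9−j)!.
Computing: 362880 − 322560 + 141120 − 40320 + 8400 − 1344 + 168 − 16 + 1 = 148329.

148329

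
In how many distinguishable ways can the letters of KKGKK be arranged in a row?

Letter multiplicities in KKGKK: G×1, K×4.
The number of distinct arrangements is 5!/(4!) = 120/24 = 5.

5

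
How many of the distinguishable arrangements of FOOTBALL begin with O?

With the first slot taken by O, it remains to arrange the other 7 letters (FOTBALL).
Those 7 letters have L appearing twice, giving (7)!/(2!) = 2520.

2520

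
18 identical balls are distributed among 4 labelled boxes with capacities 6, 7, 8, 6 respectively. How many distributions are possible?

195

By stars and bars, unrestricted non-negative solutions to x_1+…+x_4 = 18 number C(18+3,3) = 1330.
Subtract solutions that violate a single cap (substitute x_i' = x_i − (cap_i+1)): x_1 ≥ 7 gives C(14,3) = 364; x_2 ≥ 8 gives C(13,3) = 286; x_3 ≥ 9 gives C(12,3) = 220; x_4 ≥ 7 gives C(14,3) = 364. Together 1234.
Add back pairs where two caps are both exceeded: 20 + 10 + 35 + 4 + 20 + 10 = 99.
By inclusion–exclusion the count is 1330 − 1234 + 99 = 195.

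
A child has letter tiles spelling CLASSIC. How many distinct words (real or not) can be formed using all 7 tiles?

CLASSIC has 7 letters with C appearing twice and S appearing twice.
Dividing 7! = 5040 by 2!·2! = 4 for the repeated letters gives 1260.

1260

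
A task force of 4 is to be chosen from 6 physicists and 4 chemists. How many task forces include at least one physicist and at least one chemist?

194

Total 4-person selections from all 10: C(10,4) = 210.
Selections missing a whole group: no physicists → C(4,4) = 1; no chemists → C(6,4) = 15.
Both groups omitted at once is impossible, so 210 − 16 = 194.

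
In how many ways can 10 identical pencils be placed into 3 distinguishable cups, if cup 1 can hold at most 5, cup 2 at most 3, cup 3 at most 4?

6

Ignoring the caps, the number of non-negative solutions to x_1+…+x_3 = 10 is C(12,2) = 66.
Subtract solutions that violate a single cap (substitute x_i' = x_i − (cap_i+1)): x_1 ≥ 6 gives C(6,2) = 15; x_2 ≥ 4 gives C(8,2) = 28; x_3 ≥ 5 gives C(7,2) = 21. Together 64.
Add back pairs where two caps are both exceeded: 1 + 0 + 3 = 4.
By inclusion–exclusion the count is 66 − 64 + 4 = 6.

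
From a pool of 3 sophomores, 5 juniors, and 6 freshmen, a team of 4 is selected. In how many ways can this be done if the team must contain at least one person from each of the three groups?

Total 4-person selections from all 14: C(14,4) = 1001.
Selections missing a whole group: no sophomores → C(11,4) = 330; no juniors → C(9,4) = 126; no freshmen → C(8,4) = 70.
Add back selections omitting two groups (i.e. drawn from a single group): C(3,4) + C(5,4) + C(6,4) = 20.
By inclusion–exclusion: 1001 − 526 + 20 = 495.

495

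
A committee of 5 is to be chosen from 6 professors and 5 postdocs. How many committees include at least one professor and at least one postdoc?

455

With no constraint there are C(11,5) = 462 possible selections.
Selections missing a whole group: no professors → C(5,5) = 1; no postdocs → C(6,5) = 6.
Both groups omitted at once is impossible, so 462 − 7 = 455.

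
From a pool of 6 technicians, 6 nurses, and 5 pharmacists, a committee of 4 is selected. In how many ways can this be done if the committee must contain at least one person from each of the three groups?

1260

Unrestricted: C(17,4) = 2380 ways to pick any 4 of the 17.
Subtract selections that omit an entire group: no technicians → C(11,4) = 330; no nurses → C(11,4) = 330; no pharmacists → C(12,4) = 495.
Add back selections omitting two groups (i.e. drawn from a single group): C(6,4) + C(6,4) + C(5,4) = 35.
By inclusion–exclusion: 2380 − 1155 + 35 = 1260.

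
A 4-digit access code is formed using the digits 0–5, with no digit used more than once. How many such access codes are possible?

Choose and order 4 of the 6 symbols: the first digit has 6 options, the next 5, then 4, 3.
6 × 5 × 4 × 3 = 360.

360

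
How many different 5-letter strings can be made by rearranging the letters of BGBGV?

BGBGV has 5 letters with B appearing twice and G appearing twice.
So there are 5! / (2!·2!) = 30 distinguishable arrangements.

30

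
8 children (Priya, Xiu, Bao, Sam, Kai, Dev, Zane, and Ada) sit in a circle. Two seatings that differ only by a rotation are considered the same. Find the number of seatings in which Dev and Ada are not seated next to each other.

3600

All circular seatings of 8 people number (7)! = 5040.
Those with Dev next to Ada: fuse the pair into one unit and seat 7 units around a circle — 2·(6)! = 1440.
Subtracting, 5040 − 1440 = 3600.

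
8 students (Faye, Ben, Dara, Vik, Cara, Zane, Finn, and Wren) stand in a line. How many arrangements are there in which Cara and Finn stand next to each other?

10080

Treat {Cara, Finn} as a single unit. There are 7 units to order, and the pair itself can be ordered 2 ways.
So the count is 2·(7)! = 10080.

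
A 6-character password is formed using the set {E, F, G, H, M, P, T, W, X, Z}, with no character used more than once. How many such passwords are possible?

This is a permutation of 6 out of 10: P(10,6) = 10!/4!.
10 × 9 × 8 × 7 × 6 × 5 = 151200.

151200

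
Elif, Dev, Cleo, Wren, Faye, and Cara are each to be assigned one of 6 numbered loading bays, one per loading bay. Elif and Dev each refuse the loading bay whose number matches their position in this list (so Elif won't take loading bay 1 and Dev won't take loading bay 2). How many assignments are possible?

Let Aᵢ (for i ∈ {1, 2}) be the placements that put person i in their forbidden loading bay. Any j of these fix j positions, leaving (6−j)! ways to fill the rest, and there are C(2,j) ways to pick which j.
By inclusion–exclusion, the number of valid placements is Σ_{j=0}^{2} (−1)^j C(2,j)·(6−j)!.
Computing: 720 − 240 + 24 = 504.

504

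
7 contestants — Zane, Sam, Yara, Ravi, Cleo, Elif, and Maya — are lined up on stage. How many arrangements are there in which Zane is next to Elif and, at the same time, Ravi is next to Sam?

480

Treat {Zane,Elif} as one block (2 orders) and {Ravi,Sam} as another (2 orders).
That leaves 5 units to arrange: 2 × 2 × 5! = 4 × 120 = 480.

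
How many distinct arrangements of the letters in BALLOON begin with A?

180

With the first slot taken by A, it remains to arrange the other 6 letters (BLLOON).
Those 6 letters have L appearing twice and O appearing twice, giving (6)!/(2!·2!) = 180.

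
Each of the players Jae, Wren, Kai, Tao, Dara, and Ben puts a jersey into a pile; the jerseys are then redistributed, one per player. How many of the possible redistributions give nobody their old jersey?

265

Count assignments avoiding every fixed point. For any j of the 6 players fixed to their old jersey, the other 6−j can be arranged in (6−j)! ways.
By inclusion–exclusion this is Σ_{j=0}^{6} (−1)^j C(6,j)·(6−j)!.
Computing: 720 − 720 + 360 − 120 + 30 − 6 + 1 = 265.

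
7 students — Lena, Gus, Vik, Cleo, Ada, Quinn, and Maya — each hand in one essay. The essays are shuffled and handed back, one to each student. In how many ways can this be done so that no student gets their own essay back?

Let Aᵢ be the assignments in which student i gets their own essay. We want the size of the complement of A₁∪…∪A_7.
By inclusion–exclusion this is Σ_{j=0}^{7} (−1)^j C(7,j)·(7−j)!.
Computing: 5040 − 5040 + 2520 − 840 + 210 − 42 + 7 − 1 = 1854.

1854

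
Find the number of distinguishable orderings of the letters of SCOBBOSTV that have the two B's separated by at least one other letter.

There are 9!/(2!·2!·2!) = 45360 arrangements of SCOBBOSTV in total.
Arrangements with the B's together: treat BB as one letter, giving (8)!/(2!·2!) = 10080.
Hence 45360 − 10080 = 35280.

35280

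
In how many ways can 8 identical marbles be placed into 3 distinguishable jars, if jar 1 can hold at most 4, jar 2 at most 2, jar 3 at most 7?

Without the upper bounds there are C(10,2) = 45 ways to split 8 among 3 jars.
Subtract solutions that violate a single cap (substitute x_i' = x_i − (cap_i+1)): x_1 ≥ 5 gives C(5,2) = 10; x_2 ≥ 3 gives C(7,2) = 21; x_3 ≥ 8 gives C(2,2) = 1. Together 32.
Add back pairs where two caps are both exceeded: 1 + 0 + 0 = 1.
By inclusion–exclusion the count is 45 − 32 + 1 = 14.

14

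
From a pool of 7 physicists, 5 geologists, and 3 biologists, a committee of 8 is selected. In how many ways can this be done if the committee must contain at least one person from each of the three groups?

With no constraint there are C(15,8) = 6435 possible selections.
Subtract selections that omit an entire group: no physicists → C(8,8) = 1; no geologists → C(10,8) = 45; no biologists → C(12,8) = 495.
Add back selections omitting two groups (i.e. drawn from a single group): C(7,8) + C(5,8) + C(3,8) = 0.
By inclusion–exclusion: 6435 − 541 + 0 = 5894.

5894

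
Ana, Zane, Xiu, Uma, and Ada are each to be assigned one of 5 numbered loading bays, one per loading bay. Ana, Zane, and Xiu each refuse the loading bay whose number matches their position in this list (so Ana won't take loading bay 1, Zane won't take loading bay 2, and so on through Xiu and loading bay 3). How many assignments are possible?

64

Let Aᵢ (for i ∈ {1, 2, 3}) be the placements that put person i in their forbidden loading bay. Any j of these fix j positions, leaving (5−j)! ways to fill the rest, and there are C(3,j) ways to pick which j.
By inclusion–exclusion, the number of valid placements is Σ_{j=0}^{3} (−1)^j C(3,j)·(5−j)!.
Computing: 120 − 72 + 18 − 2 = 64.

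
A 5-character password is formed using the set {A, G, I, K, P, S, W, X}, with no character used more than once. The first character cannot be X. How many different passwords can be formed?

The first character has 8−1 = 7 choices (anything except X).
The remaining 4 characters are filled from the other 7 symbols without repetition: 7 × 6 × 5 × 4 = 840.
Total: 7 × 840 = 5880.

5880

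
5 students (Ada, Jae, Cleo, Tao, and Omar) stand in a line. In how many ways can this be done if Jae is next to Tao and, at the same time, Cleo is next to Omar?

24

Treat {Jae,Tao} as one block (2 orders) and {Cleo,Omar} as another (2 orders).
That leaves 3 units to arrange: 2 × 2 × 3! = 4 × 6 = 24.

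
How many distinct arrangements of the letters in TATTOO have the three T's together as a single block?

12

Treat the 3 copies of T as a single block. The multiset to arrange is then {TTT, A, O, O}, 4 items in all.
That gives (4)!/(2!) = 12 arrangements.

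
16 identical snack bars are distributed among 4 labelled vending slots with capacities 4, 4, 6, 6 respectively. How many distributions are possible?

By stars and bars, unrestricted non-negative solutions to x_1+…+x_4 = 16 number C(16+3,3) = 969.
Subtract solutions that violate a single cap (substitute x_i' = x_i − (cap_i+1)): x_1 ≥ 5 gives C(14,3) = 364; x_2 ≥ 5 gives C(14,3) = 364; x_3 ≥ 7 gives C(12,3) = 220; x_4 ≥ 7 gives C(12,3) = 220. Together 1168.
Add back pairs where two caps are both exceeded: 84 + 35 + 35 + 35 + 35 + 10 = 234.
By inclusion–exclusion the count is 969 − 1168 + 234 = 35.

35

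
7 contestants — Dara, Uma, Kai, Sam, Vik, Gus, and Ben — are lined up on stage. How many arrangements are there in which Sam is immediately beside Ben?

Treat {Sam, Ben} as a single unit. There are 6 units to order, and the pair itself can be ordered 2 ways.
So the count is 2·(6)! = 1440.

1440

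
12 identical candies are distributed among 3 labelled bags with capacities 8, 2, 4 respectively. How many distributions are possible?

Ignoring the caps, the number of non-negative solutions to x_1+…+x_3 = 12 is C(14,2) = 91.
Subtract solutions that violate a single cap (substitute x_i' = x_i − (cap_i+1)): x_1 ≥ 9 gives C(5,2) = 10; x_2 ≥ 3 gives C(11,2) = 55; x_3 ≥ 5 gives C(9,2) = 36. Together 101.
Add back pairs where two caps are both exceeded: 1 + 0 + 15 = 16.
By inclusion–exclusion the count is 91 − 101 + 16 = 6.

6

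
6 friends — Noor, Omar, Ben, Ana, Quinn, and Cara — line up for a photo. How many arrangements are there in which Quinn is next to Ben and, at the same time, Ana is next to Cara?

96

Treat {Quinn,Ben} as one block (2 orders) and {Ana,Cara} as another (2 orders).
That leaves 4 units to arrange: 2 × 2 × 4! = 4 × 24 = 96.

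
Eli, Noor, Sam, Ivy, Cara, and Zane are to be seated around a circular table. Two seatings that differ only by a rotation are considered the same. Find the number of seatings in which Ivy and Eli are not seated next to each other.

72

All circular seatings of 6 people number (5)! = 120.
Those with Ivy next to Eli: fuse the pair into one unit and seat 5 units around a circle — 2·(4)! = 48.
Subtracting, 120 − 48 = 72.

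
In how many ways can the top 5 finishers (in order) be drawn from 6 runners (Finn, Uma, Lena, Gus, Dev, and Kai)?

720

There are 6 choices for 1st place, 5 for 2nd, and so on down to 2 for position 5.
That gives 6 × 5 × 4 × 3 × 2 = 720.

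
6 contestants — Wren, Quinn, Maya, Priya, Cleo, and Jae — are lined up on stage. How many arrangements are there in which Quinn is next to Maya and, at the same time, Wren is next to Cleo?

96

Treat {Quinn,Maya} as one block (2 orders) and {Wren,Cleo} as another (2 orders).
That leaves 4 units to arrange: 2 × 2 × 4! = 4 × 24 = 96.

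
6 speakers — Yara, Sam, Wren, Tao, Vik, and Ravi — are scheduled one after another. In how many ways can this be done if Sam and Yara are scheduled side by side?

240

Place the 4 others and the Sam-Yara pair as 5 objects in a line; the pair has 2 internal arrangements.
So the count is 2·(5)! = 240.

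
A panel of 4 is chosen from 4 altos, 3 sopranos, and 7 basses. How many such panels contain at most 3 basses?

Split by how many basses are chosen (0 through 3).
Sum: C(7,0)·C(7,4) + C(7,1)·C(7,3) + C(7,2)·C(7,2) + C(7,3)·C(7,1) = 35 + 245 + 441 + 245 = 966.

966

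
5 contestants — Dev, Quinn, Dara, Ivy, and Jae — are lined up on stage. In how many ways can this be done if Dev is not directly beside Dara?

72

Of the 5! = 120 arrangements, those with Dev and Dara adjacent number 2 × 4! = 48 (treat the pair as a block with 2 internal orders).
So 120 − 48 = 72 arrangements keep them apart.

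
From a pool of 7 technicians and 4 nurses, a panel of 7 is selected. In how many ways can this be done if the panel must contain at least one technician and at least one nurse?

With no constraint there are C(11,7) = 330 possible selections.
Selections missing a whole group: no technicians → C(4,7) = 0; no nurses → C(7,7) = 1.
Both groups omitted at once is impossible, so 330 − 1 = 329.

329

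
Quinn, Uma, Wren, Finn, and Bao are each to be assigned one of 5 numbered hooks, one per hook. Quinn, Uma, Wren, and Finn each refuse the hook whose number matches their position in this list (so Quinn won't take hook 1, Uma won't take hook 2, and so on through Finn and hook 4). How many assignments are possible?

53

Let Aᵢ (for 1 ≤ i ≤ 4) be the placements that put person i in their forbidden hook. Any j of these fix j positions, leaving (5−j)! ways to fill the rest, and there are C(4,j) ways to pick which j.
By inclusion–exclusion, the number of valid placements is Σ_{j=0}^{4} (−1)^j C(4,j)·(5−j)!.
Computing: 120 − 96 + 36 − 8 + 1 = 53.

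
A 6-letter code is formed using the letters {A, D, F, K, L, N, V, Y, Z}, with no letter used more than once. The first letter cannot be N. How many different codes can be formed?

The first letter has 9−1 = 8 choices (anything except N).
The remaining 5 letters are filled from the other 8 symbols without repetition: 8 × 7 × 6 × 5 × 4 = 6720.
Total: 8 × 6720 = 53760.

53760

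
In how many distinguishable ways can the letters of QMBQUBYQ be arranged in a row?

The 8 letters of QMBQUBYQ have repeats: B appearing twice and Q appearing 3 times.
So there are 8! / (3!·2!) = 3360 distinguishable arrangements.

3360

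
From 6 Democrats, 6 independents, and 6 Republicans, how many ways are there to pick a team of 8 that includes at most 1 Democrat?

5247

Split by how many Democrats are chosen (0 through 1).
Sum: C(6,0)·C(12,8) + C(6,1)·C(12,7) = 495 + 4752 = 5247.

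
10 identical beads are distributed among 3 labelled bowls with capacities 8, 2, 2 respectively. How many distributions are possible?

Ignoring the caps, the number of non-negative solutions to x_1+…+x_3 = 10 is C(12,2) = 66.
Subtract solutions that violate a single cap (substitute x_i' = x_i − (cap_i+1)): x_1 ≥ 9 gives C(3,2) = 3; x_2 ≥ 3 gives C(9,2) = 36; x_3 ≥ 3 gives C(9,2) = 36. Together 75.
Add back pairs where two caps are both exceeded: 0 + 0 + 15 = 15.
By inclusion–exclusion the count is 66 − 75 + 15 = 6.

6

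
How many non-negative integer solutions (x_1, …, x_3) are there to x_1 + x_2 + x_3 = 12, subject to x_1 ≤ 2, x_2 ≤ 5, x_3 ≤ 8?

By stars and bars, unrestricted non-negative solutions to x_1+…+x_3 = 12 number C(12+2,2) = 91.
Subtract solutions that violate a single cap (substitute x_i' = x_i − (cap_i+1)): x_1 ≥ 3 gives C(11,2) = 55; x_2 ≥ 6 gives C(8,2) = 28; x_3 ≥ 9 gives C(5,2) = 10. Together 93.
Add back pairs where two caps are both exceeded: 10 + 1 + 0 = 11.
By inclusion–exclusion the count is 91 − 93 + 11 = 9.

9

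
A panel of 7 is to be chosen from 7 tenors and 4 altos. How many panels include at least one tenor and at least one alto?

With no constraint there are C(11,7) = 330 possible selections.
Selections missing a whole group: no tenors → C(4,7) = 0; no altos → C(7,7) = 1.
Both groups omitted at once is impossible, so 330 − 1 = 329.

329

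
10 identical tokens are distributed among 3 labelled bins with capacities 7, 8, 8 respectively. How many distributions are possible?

54

By stars and bars, unrestricted non-negative solutions to x_1+…+x_3 = 10 number C(10+2,2) = 66.
Subtract solutions that violate a single cap (substitute x_i' = x_i − (cap_i+1)): x_1 ≥ 8 gives C(4,2) = 6; x_2 ≥ 9 gives C(3,2) = 3; x_3 ≥ 9 gives C(3,2) = 3. Together 12.
No two caps can be exceeded simultaneously, so the pair terms are all 0.
By inclusion–exclusion the count is 66 − 12 + 0 = 54.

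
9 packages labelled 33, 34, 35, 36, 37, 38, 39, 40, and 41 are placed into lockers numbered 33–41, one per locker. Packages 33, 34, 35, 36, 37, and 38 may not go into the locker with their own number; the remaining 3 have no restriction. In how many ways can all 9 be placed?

183822

Let Aᵢ (for 33 ≤ i ≤ 38) be the placements that put package i in its forbidden locker. Any j of these fix j positions, leaving (9−j)! ways to fill the rest, and there are C(6,j) ways to pick which j.
By inclusion–exclusion, the number of valid placements is Σ_{j=0}^{6} (−1)^j C(6,j)·(9−j)!.
Computing: 362880 − 241920 + 75600 − 14400 + 1800 − 144 + 6 = 183822.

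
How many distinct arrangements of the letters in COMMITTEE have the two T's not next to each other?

Total arrangements of COMMITTEE: 9!/(2!·2!·2!) = 45360.
If the two T's are adjacent, glue them into one block, leaving 8 items to arrange: (8)!/(2!·2!) = 10080 ways.
Hence 45360 − 10080 = 35280.

35280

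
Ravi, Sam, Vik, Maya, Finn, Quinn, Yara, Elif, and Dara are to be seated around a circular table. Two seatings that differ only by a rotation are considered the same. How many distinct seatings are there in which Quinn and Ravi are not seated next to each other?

All circular seatings of 9 people number (8)! = 40320.
Seatings with Quinn beside Ravi: treat them as a block with 2 internal orders, giving 2 × (7)! = 10080.
Subtracting, 40320 − 10080 = 30240.

30240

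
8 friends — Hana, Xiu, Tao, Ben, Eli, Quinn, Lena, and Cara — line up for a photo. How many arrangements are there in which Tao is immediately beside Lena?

Glue Tao and Lena into one block (2 internal orders), leaving 7 units to arrange in a row.
So the count is 2·(7)! = 10080.

10080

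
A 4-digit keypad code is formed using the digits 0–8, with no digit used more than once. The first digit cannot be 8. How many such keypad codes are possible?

The first digit has 9−1 = 8 choices (anything except 8).
The remaining 3 digits are filled from the other 8 symbols without repetition: 8 × 7 × 6 = 336.
Total: 8 × 336 = 2688.

2688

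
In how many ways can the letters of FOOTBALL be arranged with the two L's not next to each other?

There are 8!/(2!·2!) = 10080 arrangements of FOOTBALL in total.
Arrangements with the L's together: treat LL as one letter, giving (7)!/(2!) = 2520.
Hence 10080 − 2520 = 7560.

7560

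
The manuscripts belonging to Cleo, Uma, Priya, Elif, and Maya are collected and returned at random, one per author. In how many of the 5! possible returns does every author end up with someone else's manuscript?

This is the derangement count D_5: permutations of 5 items with no fixed point.
By inclusion–exclusion this is Σ_{j=0}^{5} (−1)^j C(5,j)·(5−j)!.
Computing: 120 − 120 + 60 − 20 + 5 − 1 = 44.

44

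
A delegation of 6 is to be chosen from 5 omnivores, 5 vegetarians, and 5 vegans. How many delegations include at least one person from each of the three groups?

Unrestricted: C(15,6) = 5005 ways to pick any 6 of the 15.
Selections missing a whole group: no omnivores → C(10,6) = 210; no vegetarians → C(10,6) = 210; no vegans → C(10,6) = 210.
Add back selections omitting two groups (i.e. drawn from a single group): C(5,6) + C(5,6) + C(5,6) = 0.
By inclusion–exclusion: 5005 − 630 + 0 = 4375.

4375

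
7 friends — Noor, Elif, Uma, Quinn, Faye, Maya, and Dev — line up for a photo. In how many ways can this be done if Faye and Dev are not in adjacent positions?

Of the 7! = 5040 arrangements, those with Faye and Dev adjacent number 2 × 6! = 1440 (treat the pair as a block with 2 internal orders).
Complementary counting: 5040 − 1440 = 3600.

3600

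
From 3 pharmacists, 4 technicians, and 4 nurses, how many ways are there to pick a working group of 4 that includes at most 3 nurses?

329

Split by how many nurses are chosen (0 through 3).
Sum: C(4,0)·C(7,4) + C(4,1)·C(7,3) + C(4,2)·C(7,2) + C(4,3)·C(7,1) = 35 + 140 + 126 + 28 = 329.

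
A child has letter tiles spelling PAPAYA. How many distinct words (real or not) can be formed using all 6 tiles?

The 6 letters of PAPAYA have repeats: A appearing 3 times and P appearing twice.
So there are 6! / (3!·2!) = 60 distinguishable arrangements.

60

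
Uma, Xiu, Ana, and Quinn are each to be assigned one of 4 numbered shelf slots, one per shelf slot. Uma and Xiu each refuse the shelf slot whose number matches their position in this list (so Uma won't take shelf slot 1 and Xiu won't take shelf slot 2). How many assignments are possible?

14

Let Aᵢ (for i ∈ {1, 2}) be the placements that put person i in their forbidden shelf slot. Any j of these fix j positions, leaving (4−j)! ways to fill the rest, and there are C(2,j) ways to pick which j.
By inclusion–exclusion, the number of valid placements is Σ_{j=0}^{2} (−1)^j C(2,j)·(4−j)!.
Computing: 24 − 12 + 2 = 14.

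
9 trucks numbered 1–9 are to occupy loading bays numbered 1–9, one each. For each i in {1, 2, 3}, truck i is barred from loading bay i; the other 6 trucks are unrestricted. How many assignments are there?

Let Aᵢ (for i ∈ {1, 2, 3}) be the placements that put truck i in its forbidden loading bay. Any j of these fix j positions, leaving (9−j)! ways to fill the rest, and there are C(3,j) ways to pick which j.
By inclusion–exclusion, the number of valid placements is Σ_{j=0}^{3} (−1)^j C(3,j)·(9−j)!.
Computing: 362880 − 120960 + 15120 − 720 = 256320.

256320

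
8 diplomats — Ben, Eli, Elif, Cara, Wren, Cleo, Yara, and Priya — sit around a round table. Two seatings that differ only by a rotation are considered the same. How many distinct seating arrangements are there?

Around a circle, 8 distinct people have 8!/8 = (7)! = 5040 rotationally distinct seatings.

5040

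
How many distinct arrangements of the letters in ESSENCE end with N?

60

Fix N in the last position and arrange the remaining 6 letters.
Those 6 letters have E appearing 3 times and S appearing twice, giving (6)!/(3!·2!) = 60.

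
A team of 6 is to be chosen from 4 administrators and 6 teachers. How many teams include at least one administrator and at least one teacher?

With no constraint there are C(10,6) = 210 possible selections.
Selections missing a whole group: no administrators → C(6,6) = 1; no teachers → C(4,6) = 0.
Both groups omitted at once is impossible, so 210 − 1 = 209.

209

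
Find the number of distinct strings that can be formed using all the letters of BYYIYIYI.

BYYIYIYI has 8 letters with I appearing 3 times and Y appearing 4 times.
So there are 8! / (4!·3!) = 280 distinguishable arrangements.

280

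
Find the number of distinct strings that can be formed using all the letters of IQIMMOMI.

The 8 letters of IQIMMOMI have repeats: I appearing 3 times and M appearing 3 times.
Dividing 8! = 40320 by 3!·3! = 36 for the repeated letters gives 1120.

1120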